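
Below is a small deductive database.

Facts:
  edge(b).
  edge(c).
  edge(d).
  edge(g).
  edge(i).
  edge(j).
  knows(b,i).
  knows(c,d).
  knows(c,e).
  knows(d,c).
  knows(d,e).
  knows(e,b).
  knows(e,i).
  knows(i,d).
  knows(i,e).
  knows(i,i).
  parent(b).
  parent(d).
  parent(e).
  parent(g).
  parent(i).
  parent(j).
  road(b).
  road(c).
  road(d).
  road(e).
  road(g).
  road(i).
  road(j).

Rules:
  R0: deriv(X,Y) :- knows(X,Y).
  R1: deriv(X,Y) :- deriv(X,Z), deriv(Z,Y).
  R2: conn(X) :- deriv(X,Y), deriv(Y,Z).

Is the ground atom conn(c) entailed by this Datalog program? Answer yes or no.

yes

round 1: derive deriv(b,i) via R0 from knows(b,i)
round 1: derive deriv(c,d) via R0 from knows(c,d)
round 1: derive deriv(c,e) via R0 from knows(c,e)
round 1: derive deriv(d,c) via R0 from knows(d,c)
round 1: derive deriv(d,e) via R0 from knows(d,e)
round 1: derive deriv(e,b) via R0 from knows(e,b)
round 1: derive deriv(e,i) via R0 from knows(e,i)
round 1: derive deriv(i,d) via R0 from knows(i,d)
round 1: derive deriv(i,e) via R0 from knows(i,e)
round 1: derive deriv(i,i) via R0 from knows(i,i)
round 2: derive deriv(b,d) via R1 from deriv(b,i), deriv(i,d)
round 2: derive deriv(b,e) via R1 from deriv(b,i), deriv(i,e)
round 2: derive deriv(c,b) via R1 from deriv(c,e), deriv(e,b)
round 2: derive deriv(c,c) via R1 from deriv(c,d), deriv(d,c)
round 2: derive deriv(c,i) via R1 from deriv(c,e), deriv(e,i)
round 2: derive deriv(d,b) via R1 from deriv(d,e), deriv(e,b)
round 2: derive deriv(d,d) via R1 from deriv(d,c), deriv(c,d)
round 2: derive deriv(d,i) via R1 from deriv(d,e), deriv(e,i)
round 2: derive deriv(e,d) via R1 from deriv(e,i), deriv(i,d)
round 2: derive deriv(e,e) via R1 from deriv(e,i), deriv(i,e)
round 2: derive deriv(i,b) via R1 from deriv(i,e), deriv(e,b)
round 2: derive deriv(i,c) via R1 from deriv(i,d), deriv(d,c)
round 2: derive conn(b) via R2 from deriv(b,i), deriv(i,d)
round 2: derive conn(c) via R2 from deriv(c,d), deriv(d,c)
round 2: derive conn(d) via R2 from deriv(d,c), deriv(c,d)
round 2: derive conn(e) via R2 from deriv(e,b), deriv(b,i)
round 2: derive conn(i) via R2 from deriv(i,d), deriv(d,c)
round 3: derive deriv(b,b) via R1 from deriv(b,d), deriv(d,b)
round 3: derive deriv(b,c) via R1 from deriv(b,d), deriv(d,c)
round 3: derive deriv(e,c) via R1 from deriv(e,d), deriv(d,c)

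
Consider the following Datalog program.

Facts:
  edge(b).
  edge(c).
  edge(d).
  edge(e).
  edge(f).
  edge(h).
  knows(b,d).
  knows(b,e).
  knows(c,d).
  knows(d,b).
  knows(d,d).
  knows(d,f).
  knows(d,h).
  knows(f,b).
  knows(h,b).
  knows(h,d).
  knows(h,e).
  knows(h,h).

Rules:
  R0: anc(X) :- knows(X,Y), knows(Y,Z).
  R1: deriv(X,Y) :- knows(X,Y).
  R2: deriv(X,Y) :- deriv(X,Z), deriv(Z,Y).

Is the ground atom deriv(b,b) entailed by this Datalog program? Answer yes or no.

yes

round 1: derive deriv(b,d) via R1 from knows(b,d)
round 1: derive deriv(b,e) via R1 from knows(b,e)
round 1: derive deriv(c,d) via R1 from knows(c,d)
round 1: derive deriv(d,b) via R1 from knows(d,b)
round 1: derive deriv(d,d) via R1 from knows(d,d)
round 1: derive deriv(d,f) via R1 from knows(d,f)
round 1: derive deriv(d,h) via R1 from knows(d,h)
round 1: derive deriv(f,b) via R1 from knows(f,b)
round 1: derive deriv(h,b) via R1 from knows(h,b)
round 1: derive deriv(h,d) via R1 from knows(h,d)
round 1: derive deriv(h,e) via R1 from knows(h,e)
round 1: derive deriv(h,h) via R1 from knows(h,h)
round 2: derive deriv(b,b) via R2 from deriv(b,d), deriv(d,b)
round 2: derive deriv(b,f) via R2 from deriv(b,d), deriv(d,f)
round 2: derive deriv(b,h) via R2 from deriv(b,d), deriv(d,h)
round 2: derive deriv(c,b) via R2 from deriv(c,d), deriv(d,b)
round 2: derive deriv(c,f) via R2 from deriv(c,d), deriv(d,f)
round 2: derive deriv(c,h) via R2 from deriv(c,d), deriv(d,h)
round 2: derive deriv(d,e) via R2 from deriv(d,b), deriv(b,e)
round 2: derive deriv(f,d) via R2 from deriv(f,b), deriv(b,d)
round 2: derive deriv(f,e) via R2 from deriv(f,b), deriv(b,e)
round 2: derive deriv(h,f) via R2 from deriv(h,d), deriv(d,f)
round 3: derive deriv(c,e) via R2 from deriv(c,b), deriv(b,e)
round 3: derive deriv(f,f) via R2 from deriv(f,b), deriv(b,f)
round 3: derive deriv(f,h) via R2 from deriv(f,b), deriv(b,h)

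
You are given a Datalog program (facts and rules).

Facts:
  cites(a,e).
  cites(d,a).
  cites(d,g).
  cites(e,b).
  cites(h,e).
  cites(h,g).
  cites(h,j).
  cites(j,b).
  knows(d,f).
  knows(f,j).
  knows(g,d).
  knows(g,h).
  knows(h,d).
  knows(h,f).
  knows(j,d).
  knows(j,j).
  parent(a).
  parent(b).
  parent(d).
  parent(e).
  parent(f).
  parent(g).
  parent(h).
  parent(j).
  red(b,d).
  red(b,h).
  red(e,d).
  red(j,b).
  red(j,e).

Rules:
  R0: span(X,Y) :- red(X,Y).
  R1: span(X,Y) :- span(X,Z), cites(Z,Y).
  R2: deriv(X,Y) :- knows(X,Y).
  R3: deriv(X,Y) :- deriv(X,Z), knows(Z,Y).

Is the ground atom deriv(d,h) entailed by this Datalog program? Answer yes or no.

round 1: derive deriv(d,f) via R2 from knows(d,f)
round 1: derive deriv(f,j) via R2 from knows(f,j)
round 1: derive deriv(g,d) via R2 from knows(g,d)
round 1: derive deriv(g,h) via R2 from knows(g,h)
round 1: derive deriv(h,d) via R2 from knows(h,d)
round 1: derive deriv(h,f) via R2 from knows(h,f)
round 1: derive deriv(j,d) via R2 from knows(j,d)
round 1: derive deriv(j,j) via R2 from knows(j,j)
round 2: derive deriv(d,j) via R3 from deriv(d,f), knows(f,j)
round 2: derive deriv(f,d) via R3 from deriv(f,j), knows(j,d)
round 2: derive deriv(g,f) via R3 from deriv(g,d), knows(d,f)
round 2: derive deriv(h,j) via R3 from deriv(h,f), knows(f,j)
round 2: derive deriv(j,f) via R3 from deriv(j,d), knows(d,f)
round 3: derive deriv(d,d) via R3 from deriv(d,j), knows(j,d)
round 3: derive deriv(f,f) via R3 from deriv(f,d), knows(d,f)
round 3: derive deriv(g,j) via R3 from deriv(g,f), knows(f,j)

no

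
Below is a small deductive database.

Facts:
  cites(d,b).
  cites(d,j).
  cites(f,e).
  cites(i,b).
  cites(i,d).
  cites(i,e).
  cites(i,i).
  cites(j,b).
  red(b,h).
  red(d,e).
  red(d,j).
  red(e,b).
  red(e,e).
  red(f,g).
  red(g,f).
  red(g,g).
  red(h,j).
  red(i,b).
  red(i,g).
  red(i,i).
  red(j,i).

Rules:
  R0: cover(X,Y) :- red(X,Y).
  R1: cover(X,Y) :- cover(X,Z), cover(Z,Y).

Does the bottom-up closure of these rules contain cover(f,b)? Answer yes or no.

round 1: derive cover(b,h) via R0 from red(b,h)
round 1: derive cover(d,e) via R0 from red(d,e)
round 1: derive cover(d,j) via R0 from red(d,j)
round 1: derive cover(e,b) via R0 from red(e,b)
round 1: derive cover(e,e) via R0 from red(e,e)
round 1: derive cover(f,g) via R0 from red(f,g)
round 1: derive cover(g,f) via R0 from red(g,f)
round 1: derive cover(g,g) via R0 from red(g,g)
round 1: derive cover(h,j) via R0 from red(h,j)
round 1: derive cover(i,b) via R0 from red(i,b)
round 1: derive cover(i,g) via R0 from red(i,g)
round 1: derive cover(i,i) via R0 from red(i,i)
round 1: derive cover(j,i) via R0 from red(j,i)
round 2: derive cover(b,j) via R1 from cover(b,h), cover(h,j)
round 2: derive cover(d,b) via R1 from cover(d,e), cover(e,b)
round 2: derive cover(d,i) via R1 from cover(d,j), cover(j,i)
round 2: derive cover(e,h) via R1 from cover(e,b), cover(b,h)
round 2: derive cover(f,f) via R1 from cover(f,g), cover(g,f)
round 2: derive cover(h,i) via R1 from cover(h,j), cover(j,i)
round 2: derive cover(i,f) via R1 from cover(i,g), cover(g,f)
round 2: derive cover(i,h) via R1 from cover(i,b), cover(b,h)
round 2: derive cover(j,b) via R1 from cover(j,i), cover(i,b)
round 2: derive cover(j,g) via R1 from cover(j,i), cover(i,g)
round 3: derive cover(b,b) via R1 from cover(b,j), cover(j,b)
round 3: derive cover(b,g) via R1 from cover(b,j), cover(j,g)
round 3: derive cover(b,i) via R1 from cover(b,h), cover(h,i)
round 3: derive cover(d,f) via R1 from cover(d,i), cover(i,f)
round 3: derive cover(d,g) via R1 from cover(d,i), cover(i,g)
round 3: derive cover(d,h) via R1 from cover(d,b), cover(b,h)
round 3: derive cover(e,i) via R1 from cover(e,h), cover(h,i)
round 3: derive cover(e,j) via R1 from cover(e,b), cover(b,j)
round 3: derive cover(h,b) via R1 from cover(h,i), cover(i,b)
round 3: derive cover(h,f) via R1 from cover(h,i), cover(i,f)
round 3: derive cover(h,g) via R1 from cover(h,i), cover(i,g)
round 3: derive cover(h,h) via R1 from cover(h,i), cover(i,h)
round 3: derive cover(i,j) via R1 from cover(i,b), cover(b,j)
round 3: derive cover(j,f) via R1 from cover(j,g), cover(g,f)
round 3: derive cover(j,h) via R1 from cover(j,b), cover(b,h)
round 3: derive cover(j,j) via R1 from cover(j,b), cover(b,j)
round 4: derive cover(b,f) via R1 from cover(b,g), cover(g,f)
round 4: derive cover(e,f) via R1 from cover(e,h), cover(h,f)
round 4: derive cover(e,g) via R1 from cover(e,b), cover(b,g)

no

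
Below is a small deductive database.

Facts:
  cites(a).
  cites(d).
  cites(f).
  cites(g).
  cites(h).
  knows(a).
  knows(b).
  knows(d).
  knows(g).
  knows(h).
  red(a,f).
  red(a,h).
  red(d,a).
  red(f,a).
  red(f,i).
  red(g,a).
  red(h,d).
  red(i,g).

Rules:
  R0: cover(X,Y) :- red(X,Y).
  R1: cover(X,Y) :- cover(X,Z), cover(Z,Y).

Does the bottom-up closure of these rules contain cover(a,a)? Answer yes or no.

yes

round 1: derive cover(a,f) via R0 from red(a,f)
round 1: derive cover(a,h) via R0 from red(a,h)
round 1: derive cover(d,a) via R0 from red(d,a)
round 1: derive cover(f,a) via R0 from red(f,a)
round 1: derive cover(f,i) via R0 from red(f,i)
round 1: derive cover(g,a) via R0 from red(g,a)
round 1: derive cover(h,d) via R0 from red(h,d)
round 1: derive cover(i,g) via R0 from red(i,g)
round 2: derive cover(a,a) via R1 from cover(a,f), cover(f,a)
round 2: derive cover(a,d) via R1 from cover(a,h), cover(h,d)
round 2: derive cover(a,i) via R1 from cover(a,f), cover(f,i)
round 2: derive cover(d,f) via R1 from cover(d,a), cover(a,f)
round 2: derive cover(d,h) via R1 from cover(d,a), cover(a,h)
round 2: derive cover(f,f) via R1 from cover(f,a), cover(a,f)
round 2: derive cover(f,g) via R1 from cover(f,i), cover(i,g)
round 2: derive cover(f,h) via R1 from cover(f,a), cover(a,h)
round 2: derive cover(g,f) via R1 from cover(g,a), cover(a,f)
round 2: derive cover(g,h) via R1 from cover(g,a), cover(a,h)
round 2: derive cover(h,a) via R1 from cover(h,d), cover(d,a)
round 2: derive cover(i,a) via R1 from cover(i,g), cover(g,a)
round 3: derive cover(a,g) via R1 from cover(a,f), cover(f,g)
round 3: derive cover(d,d) via R1 from cover(d,a), cover(a,d)
round 3: derive cover(d,g) via R1 from cover(d,f), cover(f,g)
round 3: derive cover(d,i) via R1 from cover(d,a), cover(a,i)
round 3: derive cover(f,d) via R1 from cover(f,a), cover(a,d)
round 3: derive cover(g,d) via R1 from cover(g,a), cover(a,d)
round 3: derive cover(g,g) via R1 from cover(g,f), cover(f,g)
round 3: derive cover(g,i) via R1 from cover(g,a), cover(a,i)
round 3: derive cover(h,f) via R1 from cover(h,a), cover(a,f)
round 3: derive cover(h,h) via R1 from cover(h,a), cover(a,h)
round 3: derive cover(h,i) via R1 from cover(h,a), cover(a,i)
round 3: derive cover(i,d) via R1 from cover(i,a), cover(a,d)
round 3: derive cover(i,f) via R1 from cover(i,a), cover(a,f)
round 3: derive cover(i,h) via R1 from cover(i,a), cover(a,h)
round 3: derive cover(i,i) via R1 from cover(i,a), cover(a,i)
round 4: derive cover(h,g) via R1 from cover(h,a), cover(a,g)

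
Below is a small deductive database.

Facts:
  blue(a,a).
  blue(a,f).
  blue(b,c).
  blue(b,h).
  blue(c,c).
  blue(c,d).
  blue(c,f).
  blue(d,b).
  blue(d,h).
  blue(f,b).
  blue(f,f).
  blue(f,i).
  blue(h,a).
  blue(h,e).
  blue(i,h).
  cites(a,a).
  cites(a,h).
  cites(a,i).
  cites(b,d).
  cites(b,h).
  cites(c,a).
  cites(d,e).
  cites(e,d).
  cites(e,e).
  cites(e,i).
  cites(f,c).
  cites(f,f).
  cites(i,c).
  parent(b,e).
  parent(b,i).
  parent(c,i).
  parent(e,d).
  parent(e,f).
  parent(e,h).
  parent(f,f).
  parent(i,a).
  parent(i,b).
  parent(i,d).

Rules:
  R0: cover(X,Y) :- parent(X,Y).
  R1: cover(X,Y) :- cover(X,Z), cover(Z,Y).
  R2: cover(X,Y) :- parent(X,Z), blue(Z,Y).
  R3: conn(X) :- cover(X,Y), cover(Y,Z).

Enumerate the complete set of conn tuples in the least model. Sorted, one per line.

round 1: derive cover(b,e) via R0 from parent(b,e)
round 1: derive cover(b,i) via R0 from parent(b,i)
round 1: derive cover(c,i) via R0 from parent(c,i)
round 1: derive cover(e,d) via R0 from parent(e,d)
round 1: derive cover(e,f) via R0 from parent(e,f)
round 1: derive cover(e,h) via R0 from parent(e,h)
round 1: derive cover(f,f) via R0 from parent(f,f)
round 1: derive cover(i,a) via R0 from parent(i,a)
round 1: derive cover(i,b) via R0 from parent(i,b)
round 1: derive cover(i,d) via R0 from parent(i,d)
round 1: derive cover(b,h) via R2 from parent(b,i), blue(i,h)
round 1: derive cover(c,h) via R2 from parent(c,i), blue(i,h)
round 1: derive cover(e,a) via R2 from parent(e,h), blue(h,a)
round 1: derive cover(e,b) via R2 from parent(e,d), blue(d,b)
round 1: derive cover(e,e) via R2 from parent(e,h), blue(h,e)
round 1: derive cover(e,i) via R2 from parent(e,f), blue(f,i)
round 1: derive cover(f,b) via R2 from parent(f,f), blue(f,b)
round 1: derive cover(f,i) via R2 from parent(f,f), blue(f,i)
round 1: derive cover(i,c) via R2 from parent(i,b), blue(b,c)
round 1: derive cover(i,f) via R2 from parent(i,a), blue(a,f)
round 1: derive cover(i,h) via R2 from parent(i,b), blue(b,h)
round 2: derive cover(b,a) via R1 from cover(b,e), cover(e,a)
round 2: derive cover(b,b) via R1 from cover(b,e), cover(e,b)
round 2: derive cover(b,c) via R1 from cover(b,i), cover(i,c)
round 2: derive cover(b,d) via R1 from cover(b,e), cover(e,d)
round 2: derive cover(b,f) via R1 from cover(b,e), cover(e,f)
round 2: derive cover(c,a) via R1 from cover(c,i), cover(i,a)
round 2: derive cover(c,b) via R1 from cover(c,i), cover(i,b)
round 2: derive cover(c,c) via R1 from cover(c,i), cover(i,c)
round 2: derive cover(c,d) via R1 from cover(c,i), cover(i,d)
round 2: derive cover(c,f) via R1 from cover(c,i), cover(i,f)
round 2: derive cover(e,c) via R1 from cover(e,i), cover(i,c)
round 2: derive cover(f,a) via R1 from cover(f,i), cover(i,a)
round 2: derive cover(f,c) via R1 from cover(f,i), cover(i,c)
round 2: derive cover(f,d) via R1 from cover(f,i), cover(i,d)
round 2: derive cover(f,e) via R1 from cover(f,b), cover(b,e)
round 2: derive cover(f,h) via R1 from cover(f,b), cover(b,h)
round 2: derive cover(i,e) via R1 from cover(i,b), cover(b,e)
round 2: derive cover(i,i) via R1 from cover(i,b), cover(b,i)
round 2: derive conn(b) via R3 from cover(b,e), cover(e,a)
round 2: derive conn(c) via R3 from cover(c,i), cover(i,a)
round 2: derive conn(e) via R3 from cover(e,b), cover(b,e)
round 2: derive conn(f) via R3 from cover(f,b), cover(b,e)
round 2: derive conn(i) via R3 from cover(i,b), cover(b,e)
round 3: derive cover(c,e) via R1 from cover(c,b), cover(b,e)

conn(b)
conn(c)
conn(e)
conn(f)
conn(i)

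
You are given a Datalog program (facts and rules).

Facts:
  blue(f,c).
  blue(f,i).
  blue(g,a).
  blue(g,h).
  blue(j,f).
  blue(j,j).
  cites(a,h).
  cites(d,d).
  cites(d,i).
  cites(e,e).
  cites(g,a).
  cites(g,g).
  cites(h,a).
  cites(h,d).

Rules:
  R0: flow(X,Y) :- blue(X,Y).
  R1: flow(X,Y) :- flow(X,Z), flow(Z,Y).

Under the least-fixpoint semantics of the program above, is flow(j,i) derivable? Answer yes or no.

yes

round 1: derive flow(f,c) via R0 from blue(f,c)
round 1: derive flow(f,i) via R0 from blue(f,i)
round 1: derive flow(g,a) via R0 from blue(g,a)
round 1: derive flow(g,h) via R0 from blue(g,h)
round 1: derive flow(j,f) via R0 from blue(j,f)
round 1: derive flow(j,j) via R0 from blue(j,j)
round 2: derive flow(j,c) via R1 from flow(j,f), flow(f,c)
round 2: derive flow(j,i) via R1 from flow(j,f), flow(f,i)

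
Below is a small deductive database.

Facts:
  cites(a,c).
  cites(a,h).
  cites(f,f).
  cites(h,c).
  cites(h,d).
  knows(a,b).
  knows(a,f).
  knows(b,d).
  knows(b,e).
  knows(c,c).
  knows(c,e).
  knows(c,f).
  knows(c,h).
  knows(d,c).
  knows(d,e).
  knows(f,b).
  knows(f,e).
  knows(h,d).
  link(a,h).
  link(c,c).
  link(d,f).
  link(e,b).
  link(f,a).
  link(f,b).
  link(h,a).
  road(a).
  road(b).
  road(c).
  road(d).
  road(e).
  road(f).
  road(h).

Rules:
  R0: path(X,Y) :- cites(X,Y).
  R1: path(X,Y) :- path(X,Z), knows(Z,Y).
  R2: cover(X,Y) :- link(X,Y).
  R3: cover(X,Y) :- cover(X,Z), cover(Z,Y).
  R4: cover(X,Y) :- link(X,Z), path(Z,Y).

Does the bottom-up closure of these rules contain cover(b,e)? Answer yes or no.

round 1: derive path(a,c) via R0 from cites(a,c)
round 1: derive path(a,h) via R0 from cites(a,h)
round 1: derive path(f,f) via R0 from cites(f,f)
round 1: derive path(h,c) via R0 from cites(h,c)
round 1: derive path(h,d) via R0 from cites(h,d)
round 1: derive cover(a,h) via R2 from link(a,h)
round 1: derive cover(c,c) via R2 from link(c,c)
round 1: derive cover(d,f) via R2 from link(d,f)
round 1: derive cover(e,b) via R2 from link(e,b)
round 1: derive cover(f,a) via R2 from link(f,a)
round 1: derive cover(f,b) via R2 from link(f,b)
round 1: derive cover(h,a) via R2 from link(h,a)
round 2: derive path(a,d) via R1 from path(a,h), knows(h,d)
round 2: derive path(a,e) via R1 from path(a,c), knows(c,e)
round 2: derive path(a,f) via R1 from path(a,c), knows(c,f)
round 2: derive path(f,b) via R1 from path(f,f), knows(f,b)
round 2: derive path(f,e) via R1 from path(f,f), knows(f,e)
round 2: derive path(h,e) via R1 from path(h,c), knows(c,e)
round 2: derive path(h,f) via R1 from path(h,c), knows(c,f)
round 2: derive path(h,h) via R1 from path(h,c), knows(c,h)
round 2: derive cover(a,a) via R3 from cover(a,h), cover(h,a)
round 2: derive cover(d,a) via R3 from cover(d,f), cover(f,a)
round 2: derive cover(d,b) via R3 from cover(d,f), cover(f,b)
round 2: derive cover(f,h) via R3 from cover(f,a), cover(a,h)
round 2: derive cover(h,h) via R3 from cover(h,a), cover(a,h)
round 2: derive cover(a,c) via R4 from link(a,h), path(h,c)
round 2: derive cover(a,d) via R4 from link(a,h), path(h,d)
round 2: derive cover(f,c) via R4 from link(f,a), path(a,c)
round 2: derive cover(h,c) via R4 from link(h,a), path(a,c)
round 3: derive path(a,b) via R1 from path(a,f), knows(f,b)
round 3: derive path(f,d) via R1 from path(f,b), knows(b,d)
round 3: derive path(h,b) via R1 from path(h,f), knows(f,b)
round 3: derive cover(a,b) via R3 from cover(a,d), cover(d,b)
round 3: derive cover(a,f) via R3 from cover(a,d), cover(d,f)
round 3: derive cover(d,c) via R3 from cover(d,a), cover(a,c)
round 3: derive cover(d,d) via R3 from cover(d,a), cover(a,d)
round 3: derive cover(d,h) via R3 from cover(d,a), cover(a,h)
round 3: derive cover(f,d) via R3 from cover(f,a), cover(a,d)
round 3: derive cover(h,d) via R3 from cover(h,a), cover(a,d)
round 3: derive cover(a,e) via R4 from link(a,h), path(h,e)
round 3: derive cover(d,e) via R4 from link(d,f), path(f,e)
round 3: derive cover(f,e) via R4 from link(f,a), path(a,e)
round 3: derive cover(f,f) via R4 from link(f,a), path(a,f)
round 3: derive cover(h,e) via R4 from link(h,a), path(a,e)
round 3: derive cover(h,f) via R4 from link(h,a), path(a,f)
round 4: derive path(f,c) via R1 from path(f,d), knows(d,c)
round 4: derive cover(h,b) via R3 from cover(h,a), cover(a,b)
round 5: derive path(f,h) via R1 from path(f,c), knows(c,h)

no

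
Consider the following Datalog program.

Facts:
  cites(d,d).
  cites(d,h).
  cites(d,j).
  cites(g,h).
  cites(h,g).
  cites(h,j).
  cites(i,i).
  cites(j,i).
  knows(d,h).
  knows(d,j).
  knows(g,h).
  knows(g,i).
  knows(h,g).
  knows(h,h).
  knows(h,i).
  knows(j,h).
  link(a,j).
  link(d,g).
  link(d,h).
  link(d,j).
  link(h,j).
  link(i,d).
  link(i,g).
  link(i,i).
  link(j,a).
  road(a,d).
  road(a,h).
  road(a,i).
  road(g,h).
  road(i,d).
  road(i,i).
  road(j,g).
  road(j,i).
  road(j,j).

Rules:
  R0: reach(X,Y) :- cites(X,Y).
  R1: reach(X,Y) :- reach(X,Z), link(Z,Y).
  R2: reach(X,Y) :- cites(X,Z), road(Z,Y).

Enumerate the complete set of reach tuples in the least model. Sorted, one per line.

reach(d,a)
reach(d,d)
reach(d,g)
reach(d,h)
reach(d,i)
reach(d,j)
reach(g,a)
reach(g,h)
reach(g,j)
reach(h,a)
reach(h,d)
reach(h,g)
reach(h,h)
reach(h,i)
reach(h,j)
reach(i,a)
reach(i,d)
reach(i,g)
reach(i,h)
reach(i,i)
reach(i,j)
reach(j,a)
reach(j,d)
reach(j,g)
reach(j,h)
reach(j,i)
reach(j,j)

round 1: derive reach(d,d) via R0 from cites(d,d)
round 1: derive reach(d,h) via R0 from cites(d,h)
round 1: derive reach(d,j) via R0 from cites(d,j)
round 1: derive reach(g,h) via R0 from cites(g,h)
round 1: derive reach(h,g) via R0 from cites(h,g)
round 1: derive reach(h,j) via R0 from cites(h,j)
round 1: derive reach(i,i) via R0 from cites(i,i)
round 1: derive reach(j,i) via R0 from cites(j,i)
round 1: derive reach(d,g) via R2 from cites(d,j), road(j,g)
round 1: derive reach(d,i) via R2 from cites(d,j), road(j,i)
round 1: derive reach(h,h) via R2 from cites(h,g), road(g,h)
round 1: derive reach(h,i) via R2 from cites(h,j), road(j,i)
round 1: derive reach(i,d) via R2 from cites(i,i), road(i,d)
round 1: derive reach(j,d) via R2 from cites(j,i), road(i,d)
round 2: derive reach(d,a) via R1 from reach(d,j), link(j,a)
round 2: derive reach(g,j) via R1 from reach(g,h), link(h,j)
round 2: derive reach(h,a) via R1 from reach(h,j), link(j,a)
round 2: derive reach(h,d) via R1 from reach(h,i), link(i,d)
round 2: derive reach(i,g) via R1 from reach(i,d), link(d,g)
round 2: derive reach(i,h) via R1 from reach(i,d), link(d,h)
round 2: derive reach(i,j) via R1 from reach(i,d), link(d,j)
round 2: derive reach(j,g) via R1 from reach(j,d), link(d,g)
round 2: derive reach(j,h) via R1 from reach(j,d), link(d,h)
round 2: derive reach(j,j) via R1 from reach(j,d), link(d,j)
round 3: derive reach(g,a) via R1 from reach(g,j), link(j,a)
round 3: derive reach(i,a) via R1 from reach(i,j), link(j,a)
round 3: derive reach(j,a) via R1 from reach(j,j), link(j,a)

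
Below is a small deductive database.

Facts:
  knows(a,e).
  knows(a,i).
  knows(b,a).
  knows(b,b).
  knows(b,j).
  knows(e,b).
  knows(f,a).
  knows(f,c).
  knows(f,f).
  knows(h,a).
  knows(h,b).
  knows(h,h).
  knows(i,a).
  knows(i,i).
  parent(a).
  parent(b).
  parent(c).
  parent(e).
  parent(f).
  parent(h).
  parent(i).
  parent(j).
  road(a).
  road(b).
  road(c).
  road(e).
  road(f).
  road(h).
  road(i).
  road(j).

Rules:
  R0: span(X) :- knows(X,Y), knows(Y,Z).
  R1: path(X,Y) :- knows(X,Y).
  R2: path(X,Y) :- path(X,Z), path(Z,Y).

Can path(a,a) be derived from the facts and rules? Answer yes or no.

yes

round 1: derive path(a,e) via R1 from knows(a,e)
round 1: derive path(a,i) via R1 from knows(a,i)
round 1: derive path(b,a) via R1 from knows(b,a)
round 1: derive path(b,b) via R1 from knows(b,b)
round 1: derive path(b,j) via R1 from knows(b,j)
round 1: derive path(e,b) via R1 from knows(e,b)
round 1: derive path(f,a) via R1 from knows(f,a)
round 1: derive path(f,c) via R1 from knows(f,c)
round 1: derive path(f,f) via R1 from knows(f,f)
round 1: derive path(h,a) via R1 from knows(h,a)
round 1: derive path(h,b) via R1 from knows(h,b)
round 1: derive path(h,h) via R1 from knows(h,h)
round 1: derive path(i,a) via R1 from knows(i,a)
round 1: derive path(i,i) via R1 from knows(i,i)
round 2: derive path(a,a) via R2 from path(a,i), path(i,a)
round 2: derive path(a,b) via R2 from path(a,e), path(e,b)
round 2: derive path(b,e) via R2 from path(b,a), path(a,e)
round 2: derive path(b,i) via R2 from path(b,a), path(a,i)
round 2: derive path(e,a) via R2 from path(e,b), path(b,a)
round 2: derive path(e,j) via R2 from path(e,b), path(b,j)
round 2: derive path(f,e) via R2 from path(f,a), path(a,e)
round 2: derive path(f,i) via R2 from path(f,a), path(a,i)
round 2: derive path(h,e) via R2 from path(h,a), path(a,e)
round 2: derive path(h,i) via R2 from path(h,a), path(a,i)
round 2: derive path(h,j) via R2 from path(h,b), path(b,j)
round 2: derive path(i,e) via R2 from path(i,a), path(a,e)
round 3: derive path(a,j) via R2 from path(a,b), path(b,j)
round 3: derive path(e,e) via R2 from path(e,a), path(a,e)
round 3: derive path(e,i) via R2 from path(e,a), path(a,i)
round 3: derive path(f,b) via R2 from path(f,a), path(a,b)
round 3: derive path(f,j) via R2 from path(f,e), path(e,j)
round 3: derive path(i,b) via R2 from path(i,a), path(a,b)
round 3: derive path(i,j) via R2 from path(i,e), path(e,j)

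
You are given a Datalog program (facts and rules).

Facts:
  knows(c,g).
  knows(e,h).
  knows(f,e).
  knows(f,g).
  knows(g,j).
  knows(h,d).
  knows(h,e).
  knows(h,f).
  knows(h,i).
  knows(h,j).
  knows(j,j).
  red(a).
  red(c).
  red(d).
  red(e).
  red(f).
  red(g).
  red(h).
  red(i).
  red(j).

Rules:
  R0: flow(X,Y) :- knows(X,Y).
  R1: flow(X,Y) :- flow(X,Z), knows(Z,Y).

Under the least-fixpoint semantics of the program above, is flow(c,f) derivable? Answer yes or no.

no

round 1: derive flow(c,g) via R0 from knows(c,g)
round 1: derive flow(e,h) via R0 from knows(e,h)
round 1: derive flow(f,e) via R0 from knows(f,e)
round 1: derive flow(f,g) via R0 from knows(f,g)
round 1: derive flow(g,j) via R0 from knows(g,j)
round 1: derive flow(h,d) via R0 from knows(h,d)
round 1: derive flow(h,e) via R0 from knows(h,e)
round 1: derive flow(h,f) via R0 from knows(h,f)
round 1: derive flow(h,i) via R0 from knows(h,i)
round 1: derive flow(h,j) via R0 from knows(h,j)
round 1: derive flow(j,j) via R0 from knows(j,j)
round 2: derive flow(c,j) via R1 from flow(c,g), knows(g,j)
round 2: derive flow(e,d) via R1 from flow(e,h), knows(h,d)
round 2: derive flow(e,e) via R1 from flow(e,h), knows(h,e)
round 2: derive flow(e,f) via R1 from flow(e,h), knows(h,f)
round 2: derive flow(e,i) via R1 from flow(e,h), knows(h,i)
round 2: derive flow(e,j) via R1 from flow(e,h), knows(h,j)
round 2: derive flow(f,h) via R1 from flow(f,e), knows(e,h)
round 2: derive flow(f,j) via R1 from flow(f,g), knows(g,j)
round 2: derive flow(h,g) via R1 from flow(h,f), knows(f,g)
round 2: derive flow(h,h) via R1 from flow(h,e), knows(e,h)
round 3: derive flow(e,g) via R1 from flow(e,f), knows(f,g)
round 3: derive flow(f,d) via R1 from flow(f,h), knows(h,d)
round 3: derive flow(f,f) via R1 from flow(f,h), knows(h,f)
round 3: derive flow(f,i) via R1 from flow(f,h), knows(h,i)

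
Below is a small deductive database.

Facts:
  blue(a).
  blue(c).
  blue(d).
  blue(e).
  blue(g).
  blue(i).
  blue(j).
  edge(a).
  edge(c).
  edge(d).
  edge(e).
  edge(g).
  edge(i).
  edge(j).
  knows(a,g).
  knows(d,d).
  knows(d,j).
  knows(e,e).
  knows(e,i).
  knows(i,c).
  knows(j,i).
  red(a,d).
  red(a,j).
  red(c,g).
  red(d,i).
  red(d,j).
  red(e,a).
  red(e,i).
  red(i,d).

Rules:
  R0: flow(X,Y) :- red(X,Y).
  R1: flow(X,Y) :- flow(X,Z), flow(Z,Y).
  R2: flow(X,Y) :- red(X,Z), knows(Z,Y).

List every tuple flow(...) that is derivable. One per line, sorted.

flow(a,c)
flow(a,d)
flow(a,g)
flow(a,i)
flow(a,j)
flow(c,g)
flow(d,c)
flow(d,d)
flow(d,g)
flow(d,i)
flow(d,j)
flow(e,a)
flow(e,c)
flow(e,d)
flow(e,g)
flow(e,i)
flow(e,j)
flow(i,c)
flow(i,d)
flow(i,g)
flow(i,i)
flow(i,j)

round 1: derive flow(a,d) via R0 from red(a,d)
round 1: derive flow(a,j) via R0 from red(a,j)
round 1: derive flow(c,g) via R0 from red(c,g)
round 1: derive flow(d,i) via R0 from red(d,i)
round 1: derive flow(d,j) via R0 from red(d,j)
round 1: derive flow(e,a) via R0 from red(e,a)
round 1: derive flow(e,i) via R0 from red(e,i)
round 1: derive flow(i,d) via R0 from red(i,d)
round 1: derive flow(a,i) via R2 from red(a,j), knows(j,i)
round 1: derive flow(d,c) via R2 from red(d,i), knows(i,c)
round 1: derive flow(e,c) via R2 from red(e,i), knows(i,c)
round 1: derive flow(e,g) via R2 from red(e,a), knows(a,g)
round 1: derive flow(i,j) via R2 from red(i,d), knows(d,j)
round 2: derive flow(a,c) via R1 from flow(a,d), flow(d,c)
round 2: derive flow(d,d) via R1 from flow(d,i), flow(i,d)
round 2: derive flow(d,g) via R1 from flow(d,c), flow(c,g)
round 2: derive flow(e,d) via R1 from flow(e,a), flow(a,d)
round 2: derive flow(e,j) via R1 from flow(e,a), flow(a,j)
round 2: derive flow(i,c) via R1 from flow(i,d), flow(d,c)
round 2: derive flow(i,i) via R1 from flow(i,d), flow(d,i)
round 3: derive flow(a,g) via R1 from flow(a,c), flow(c,g)
round 3: derive flow(i,g) via R1 from flow(i,c), flow(c,g)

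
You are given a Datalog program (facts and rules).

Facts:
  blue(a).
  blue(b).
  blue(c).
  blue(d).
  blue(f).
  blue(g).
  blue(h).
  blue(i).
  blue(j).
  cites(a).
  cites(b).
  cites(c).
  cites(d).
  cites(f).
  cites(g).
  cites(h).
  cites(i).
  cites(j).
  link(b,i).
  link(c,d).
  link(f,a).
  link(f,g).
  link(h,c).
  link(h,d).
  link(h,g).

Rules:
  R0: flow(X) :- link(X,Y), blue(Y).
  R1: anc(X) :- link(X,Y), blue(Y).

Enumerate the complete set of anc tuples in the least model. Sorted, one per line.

anc(b)
anc(c)
anc(f)
anc(h)

round 1: derive anc(b) via R1 from link(b,i), blue(i)
round 1: derive anc(c) via R1 from link(c,d), blue(d)
round 1: derive anc(f) via R1 from link(f,a), blue(a)
round 1: derive anc(h) via R1 from link(h,c), blue(c)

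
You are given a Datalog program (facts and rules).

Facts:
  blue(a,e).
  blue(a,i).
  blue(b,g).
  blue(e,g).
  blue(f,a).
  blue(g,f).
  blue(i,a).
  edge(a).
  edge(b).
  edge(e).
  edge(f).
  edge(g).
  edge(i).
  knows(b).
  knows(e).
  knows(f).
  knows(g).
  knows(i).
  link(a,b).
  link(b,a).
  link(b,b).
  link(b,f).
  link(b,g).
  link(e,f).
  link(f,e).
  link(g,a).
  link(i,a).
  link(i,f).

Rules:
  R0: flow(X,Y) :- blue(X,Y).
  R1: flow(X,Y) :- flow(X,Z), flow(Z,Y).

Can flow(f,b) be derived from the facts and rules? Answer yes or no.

no

round 1: derive flow(a,e) via R0 from blue(a,e)
round 1: derive flow(a,i) via R0 from blue(a,i)
round 1: derive flow(b,g) via R0 from blue(b,g)
round 1: derive flow(e,g) via R0 from blue(e,g)
round 1: derive flow(f,a) via R0 from blue(f,a)
round 1: derive flow(g,f) via R0 from blue(g,f)
round 1: derive flow(i,a) via R0 from blue(i,a)
round 2: derive flow(a,a) via R1 from flow(a,i), flow(i,a)
round 2: derive flow(a,g) via R1 from flow(a,e), flow(e,g)
round 2: derive flow(b,f) via R1 from flow(b,g), flow(g,f)
round 2: derive flow(e,f) via R1 from flow(e,g), flow(g,f)
round 2: derive flow(f,e) via R1 from flow(f,a), flow(a,e)
round 2: derive flow(f,i) via R1 from flow(f,a), flow(a,i)
round 2: derive flow(g,a) via R1 from flow(g,f), flow(f,a)
round 2: derive flow(i,e) via R1 from flow(i,a), flow(a,e)
round 2: derive flow(i,i) via R1 from flow(i,a), flow(a,i)
round 3: derive flow(a,f) via R1 from flow(a,e), flow(e,f)
round 3: derive flow(b,a) via R1 from flow(b,f), flow(f,a)
round 3: derive flow(b,e) via R1 from flow(b,f), flow(f,e)
round 3: derive flow(b,i) via R1 from flow(b,f), flow(f,i)
round 3: derive flow(e,a) via R1 from flow(e,f), flow(f,a)
round 3: derive flow(e,e) via R1 from flow(e,f), flow(f,e)
round 3: derive flow(e,i) via R1 from flow(e,f), flow(f,i)
round 3: derive flow(f,f) via R1 from flow(f,e), flow(e,f)
round 3: derive flow(f,g) via R1 from flow(f,a), flow(a,g)
round 3: derive flow(g,e) via R1 from flow(g,a), flow(a,e)
round 3: derive flow(g,g) via R1 from flow(g,a), flow(a,g)
round 3: derive flow(g,i) via R1 from flow(g,a), flow(a,i)
round 3: derive flow(i,f) via R1 from flow(i,e), flow(e,f)
round 3: derive flow(i,g) via R1 from flow(i,a), flow(a,g)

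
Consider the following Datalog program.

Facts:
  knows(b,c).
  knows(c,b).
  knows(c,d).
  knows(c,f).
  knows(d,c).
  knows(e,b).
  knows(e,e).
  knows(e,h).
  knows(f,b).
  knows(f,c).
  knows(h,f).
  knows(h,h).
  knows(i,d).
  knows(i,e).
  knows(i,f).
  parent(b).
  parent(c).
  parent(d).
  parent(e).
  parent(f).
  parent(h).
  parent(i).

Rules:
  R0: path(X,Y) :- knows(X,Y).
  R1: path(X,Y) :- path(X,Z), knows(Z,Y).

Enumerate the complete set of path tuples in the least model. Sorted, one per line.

path(b,b)
path(b,c)
path(b,d)
path(b,f)
path(c,b)
path(c,c)
path(c,d)
path(c,f)
path(d,b)
path(d,c)
path(d,d)
path(d,f)
path(e,b)
path(e,c)
path(e,d)
path(e,e)
path(e,f)
path(e,h)
path(f,b)
path(f,c)
path(f,d)
path(f,f)
path(h,b)
path(h,c)
path(h,d)
path(h,f)
path(h,h)
path(i,b)
path(i,c)
path(i,d)
path(i,e)
path(i,f)
path(i,h)

round 1: derive path(b,c) via R0 from knows(b,c)
round 1: derive path(c,b) via R0 from knows(c,b)
round 1: derive path(c,d) via R0 from knows(c,d)
round 1: derive path(c,f) via R0 from knows(c,f)
round 1: derive path(d,c) via R0 from knows(d,c)
round 1: derive path(e,b) via R0 from knows(e,b)
round 1: derive path(e,e) via R0 from knows(e,e)
round 1: derive path(e,h) via R0 from knows(e,h)
round 1: derive path(f,b) via R0 from knows(f,b)
round 1: derive path(f,c) via R0 from knows(f,c)
round 1: derive path(h,f) via R0 from knows(h,f)
round 1: derive path(h,h) via R0 from knows(h,h)
round 1: derive path(i,d) via R0 from knows(i,d)
round 1: derive path(i,e) via R0 from knows(i,e)
round 1: derive path(i,f) via R0 from knows(i,f)
round 2: derive path(b,b) via R1 from path(b,c), knows(c,b)
round 2: derive path(b,d) via R1 from path(b,c), knows(c,d)
round 2: derive path(b,f) via R1 from path(b,c), knows(c,f)
round 2: derive path(c,c) via R1 from path(c,b), knows(b,c)
round 2: derive path(d,b) via R1 from path(d,c), knows(c,b)
round 2: derive path(d,d) via R1 from path(d,c), knows(c,d)
round 2: derive path(d,f) via R1 from path(d,c), knows(c,f)
round 2: derive path(e,c) via R1 from path(e,b), knows(b,c)
round 2: derive path(e,f) via R1 from path(e,h), knows(h,f)
round 2: derive path(f,d) via R1 from path(f,c), knows(c,d)
round 2: derive path(f,f) via R1 from path(f,c), knows(c,f)
round 2: derive path(h,b) via R1 from path(h,f), knows(f,b)
round 2: derive path(h,c) via R1 from path(h,f), knows(f,c)
round 2: derive path(i,b) via R1 from path(i,e), knows(e,b)
round 2: derive path(i,c) via R1 from path(i,d), knows(d,c)
round 2: derive path(i,h) via R1 from path(i,e), knows(e,h)
round 3: derive path(e,d) via R1 from path(e,c), knows(c,d)
round 3: derive path(h,d) via R1 from path(h,c), knows(c,d)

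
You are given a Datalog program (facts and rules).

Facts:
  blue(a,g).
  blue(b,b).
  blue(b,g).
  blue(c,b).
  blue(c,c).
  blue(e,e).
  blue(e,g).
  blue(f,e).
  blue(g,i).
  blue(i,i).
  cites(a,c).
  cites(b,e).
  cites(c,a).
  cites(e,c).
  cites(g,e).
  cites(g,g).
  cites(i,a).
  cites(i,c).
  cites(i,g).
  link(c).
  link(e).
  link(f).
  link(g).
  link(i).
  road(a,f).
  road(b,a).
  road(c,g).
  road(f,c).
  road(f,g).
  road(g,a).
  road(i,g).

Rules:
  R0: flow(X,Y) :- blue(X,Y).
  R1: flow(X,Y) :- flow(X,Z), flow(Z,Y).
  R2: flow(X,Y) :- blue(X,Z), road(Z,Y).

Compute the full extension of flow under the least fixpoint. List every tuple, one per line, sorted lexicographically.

flow(a,a)
flow(a,g)
flow(a,i)
flow(b,a)
flow(b,b)
flow(b,g)
flow(b,i)
flow(c,a)
flow(c,b)
flow(c,c)
flow(c,g)
flow(c,i)
flow(e,a)
flow(e,e)
flow(e,g)
flow(e,i)
flow(f,a)
flow(f,e)
flow(f,g)
flow(f,i)
flow(g,g)
flow(g,i)
flow(i,g)
flow(i,i)

round 1: derive flow(a,g) via R0 from blue(a,g)
round 1: derive flow(b,b) via R0 from blue(b,b)
round 1: derive flow(b,g) via R0 from blue(b,g)
round 1: derive flow(c,b) via R0 from blue(c,b)
round 1: derive flow(c,c) via R0 from blue(c,c)
round 1: derive flow(e,e) via R0 from blue(e,e)
round 1: derive flow(e,g) via R0 from blue(e,g)
round 1: derive flow(f,e) via R0 from blue(f,e)
round 1: derive flow(g,i) via R0 from blue(g,i)
round 1: derive flow(i,i) via R0 from blue(i,i)
round 1: derive flow(a,a) via R2 from blue(a,g), road(g,a)
round 1: derive flow(b,a) via R2 from blue(b,b), road(b,a)
round 1: derive flow(c,a) via R2 from blue(c,b), road(b,a)
round 1: derive flow(c,g) via R2 from blue(c,c), road(c,g)
round 1: derive flow(e,a) via R2 from blue(e,g), road(g,a)
round 1: derive flow(g,g) via R2 from blue(g,i), road(i,g)
round 1: derive flow(i,g) via R2 from blue(i,i), road(i,g)
round 2: derive flow(a,i) via R1 from flow(a,g), flow(g,i)
round 2: derive flow(b,i) via R1 from flow(b,g), flow(g,i)
round 2: derive flow(c,i) via R1 from flow(c,g), flow(g,i)
round 2: derive flow(e,i) via R1 from flow(e,g), flow(g,i)
round 2: derive flow(f,a) via R1 from flow(f,e), flow(e,a)
round 2: derive flow(f,g) via R1 from flow(f,e), flow(e,g)
round 3: derive flow(f,i) via R1 from flow(f,a), flow(a,i)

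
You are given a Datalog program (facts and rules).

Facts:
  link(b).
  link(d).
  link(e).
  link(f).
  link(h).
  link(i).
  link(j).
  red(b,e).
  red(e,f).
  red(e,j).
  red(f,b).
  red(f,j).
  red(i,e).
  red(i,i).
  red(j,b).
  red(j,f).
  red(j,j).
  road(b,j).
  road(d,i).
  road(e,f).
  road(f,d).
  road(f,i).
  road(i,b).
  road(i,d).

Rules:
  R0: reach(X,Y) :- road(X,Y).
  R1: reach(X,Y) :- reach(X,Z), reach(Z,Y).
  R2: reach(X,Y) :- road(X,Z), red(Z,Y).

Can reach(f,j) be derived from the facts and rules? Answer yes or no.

round 1: derive reach(b,j) via R0 from road(b,j)
round 1: derive reach(d,i) via R0 from road(d,i)
round 1: derive reach(e,f) via R0 from road(e,f)
round 1: derive reach(f,d) via R0 from road(f,d)
round 1: derive reach(f,i) via R0 from road(f,i)
round 1: derive reach(i,b) via R0 from road(i,b)
round 1: derive reach(i,d) via R0 from road(i,d)
round 1: derive reach(b,b) via R2 from road(b,j), red(j,b)
round 1: derive reach(b,f) via R2 from road(b,j), red(j,f)
round 1: derive reach(d,e) via R2 from road(d,i), red(i,e)
round 1: derive reach(e,b) via R2 from road(e,f), red(f,b)
round 1: derive reach(e,j) via R2 from road(e,f), red(f,j)
round 1: derive reach(f,e) via R2 from road(f,i), red(i,e)
round 1: derive reach(i,e) via R2 from road(i,b), red(b,e)
round 2: derive reach(b,d) via R1 from reach(b,f), reach(f,d)
round 2: derive reach(b,e) via R1 from reach(b,f), reach(f,e)
round 2: derive reach(b,i) via R1 from reach(b,f), reach(f,i)
round 2: derive reach(d,b) via R1 from reach(d,e), reach(e,b)
round 2: derive reach(d,d) via R1 from reach(d,i), reach(i,d)
round 2: derive reach(d,f) via R1 from reach(d,e), reach(e,f)
round 2: derive reach(d,j) via R1 from reach(d,e), reach(e,j)
round 2: derive reach(e,d) via R1 from reach(e,f), reach(f,d)
round 2: derive reach(e,e) via R1 from reach(e,f), reach(f,e)
round 2: derive reach(e,i) via R1 from reach(e,f), reach(f,i)
round 2: derive reach(f,b) via R1 from reach(f,e), reach(e,b)
round 2: derive reach(f,f) via R1 from reach(f,e), reach(e,f)
round 2: derive reach(f,j) via R1 from reach(f,e), reach(e,j)
round 2: derive reach(i,f) via R1 from reach(i,b), reach(b,f)
round 2: derive reach(i,i) via R1 from reach(i,d), reach(d,i)
round 2: derive reach(i,j) via R1 from reach(i,b), reach(b,j)

yes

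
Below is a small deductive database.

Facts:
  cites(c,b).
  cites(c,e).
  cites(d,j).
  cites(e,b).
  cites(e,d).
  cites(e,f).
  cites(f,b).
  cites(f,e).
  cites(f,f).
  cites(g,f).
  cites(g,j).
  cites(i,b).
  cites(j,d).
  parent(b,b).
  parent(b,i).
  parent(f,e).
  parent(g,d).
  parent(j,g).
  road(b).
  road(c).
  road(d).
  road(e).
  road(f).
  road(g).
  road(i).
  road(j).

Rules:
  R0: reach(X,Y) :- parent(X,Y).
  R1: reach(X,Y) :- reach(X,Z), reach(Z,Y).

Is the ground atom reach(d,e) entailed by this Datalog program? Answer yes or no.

no

round 1: derive reach(b,b) via R0 from parent(b,b)
round 1: derive reach(b,i) via R0 from parent(b,i)
round 1: derive reach(f,e) via R0 from parent(f,e)
round 1: derive reach(g,d) via R0 from parent(g,d)
round 1: derive reach(j,g) via R0 from parent(j,g)
round 2: derive reach(j,d) via R1 from reach(j,g), reach(g,d)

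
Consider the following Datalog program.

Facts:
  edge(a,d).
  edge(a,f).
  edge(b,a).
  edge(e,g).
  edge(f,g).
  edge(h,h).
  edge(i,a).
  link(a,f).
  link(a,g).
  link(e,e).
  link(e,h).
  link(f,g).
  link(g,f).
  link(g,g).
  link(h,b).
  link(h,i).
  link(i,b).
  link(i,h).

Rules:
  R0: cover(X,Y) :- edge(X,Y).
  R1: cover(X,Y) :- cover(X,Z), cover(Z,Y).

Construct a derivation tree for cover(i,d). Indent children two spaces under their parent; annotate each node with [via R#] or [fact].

cover(i,d)  [via R1]
  cover(i,a)  [via R0]
    edge(i,a)  [fact]
  cover(a,d)  [via R0]
    edge(a,d)  [fact]

round 1: derive cover(a,d) via R0 from edge(a,d)
round 1: derive cover(a,f) via R0 from edge(a,f)
round 1: derive cover(b,a) via R0 from edge(b,a)
round 1: derive cover(e,g) via R0 from edge(e,g)
round 1: derive cover(f,g) via R0 from edge(f,g)
round 1: derive cover(h,h) via R0 from edge(h,h)
round 1: derive cover(i,a) via R0 from edge(i,a)
round 2: derive cover(a,g) via R1 from cover(a,f), cover(f,g)
round 2: derive cover(b,d) via R1 from cover(b,a), cover(a,d)
round 2: derive cover(b,f) via R1 from cover(b,a), cover(a,f)
round 2: derive cover(i,d) via R1 from cover(i,a), cover(a,d)
round 2: derive cover(i,f) via R1 from cover(i,a), cover(a,f)
round 3: derive cover(b,g) via R1 from cover(b,a), cover(a,g)
round 3: derive cover(i,g) via R1 from cover(i,a), cover(a,g)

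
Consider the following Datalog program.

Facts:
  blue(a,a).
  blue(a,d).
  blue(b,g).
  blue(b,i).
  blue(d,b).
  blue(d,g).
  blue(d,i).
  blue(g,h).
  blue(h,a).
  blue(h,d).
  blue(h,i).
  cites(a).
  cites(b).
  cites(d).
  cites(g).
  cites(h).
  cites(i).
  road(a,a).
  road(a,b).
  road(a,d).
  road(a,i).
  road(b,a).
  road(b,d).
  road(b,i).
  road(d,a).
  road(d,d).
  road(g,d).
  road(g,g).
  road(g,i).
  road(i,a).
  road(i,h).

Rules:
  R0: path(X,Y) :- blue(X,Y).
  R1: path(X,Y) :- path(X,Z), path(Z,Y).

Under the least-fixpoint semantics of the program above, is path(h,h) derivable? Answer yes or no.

round 1: derive path(a,a) via R0 from blue(a,a)
round 1: derive path(a,d) via R0 from blue(a,d)
round 1: derive path(b,g) via R0 from blue(b,g)
round 1: derive path(b,i) via R0 from blue(b,i)
round 1: derive path(d,b) via R0 from blue(d,b)
round 1: derive path(d,g) via R0 from blue(d,g)
round 1: derive path(d,i) via R0 from blue(d,i)
round 1: derive path(g,h) via R0 from blue(g,h)
round 1: derive path(h,a) via R0 from blue(h,a)
round 1: derive path(h,d) via R0 from blue(h,d)
round 1: derive path(h,i) via R0 from blue(h,i)
round 2: derive path(a,b) via R1 from path(a,d), path(d,b)
round 2: derive path(a,g) via R1 from path(a,d), path(d,g)
round 2: derive path(a,i) via R1 from path(a,d), path(d,i)
round 2: derive path(b,h) via R1 from path(b,g), path(g,h)
round 2: derive path(d,h) via R1 from path(d,g), path(g,h)
round 2: derive path(g,a) via R1 from path(g,h), path(h,a)
round 2: derive path(g,d) via R1 from path(g,h), path(h,d)
round 2: derive path(g,i) via R1 from path(g,h), path(h,i)
round 2: derive path(h,b) via R1 from path(h,d), path(d,b)
round 2: derive path(h,g) via R1 from path(h,d), path(d,g)
round 3: derive path(a,h) via R1 from path(a,b), path(b,h)
round 3: derive path(b,a) via R1 from path(b,g), path(g,a)
round 3: derive path(b,b) via R1 from path(b,h), path(h,b)
round 3: derive path(b,d) via R1 from path(b,g), path(g,d)
round 3: derive path(d,a) via R1 from path(d,g), path(g,a)
round 3: derive path(d,d) via R1 from path(d,g), path(g,d)
round 3: derive path(g,b) via R1 from path(g,a), path(a,b)
round 3: derive path(g,g) via R1 from path(g,a), path(a,g)
round 3: derive path(h,h) via R1 from path(h,b), path(b,h)

yes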